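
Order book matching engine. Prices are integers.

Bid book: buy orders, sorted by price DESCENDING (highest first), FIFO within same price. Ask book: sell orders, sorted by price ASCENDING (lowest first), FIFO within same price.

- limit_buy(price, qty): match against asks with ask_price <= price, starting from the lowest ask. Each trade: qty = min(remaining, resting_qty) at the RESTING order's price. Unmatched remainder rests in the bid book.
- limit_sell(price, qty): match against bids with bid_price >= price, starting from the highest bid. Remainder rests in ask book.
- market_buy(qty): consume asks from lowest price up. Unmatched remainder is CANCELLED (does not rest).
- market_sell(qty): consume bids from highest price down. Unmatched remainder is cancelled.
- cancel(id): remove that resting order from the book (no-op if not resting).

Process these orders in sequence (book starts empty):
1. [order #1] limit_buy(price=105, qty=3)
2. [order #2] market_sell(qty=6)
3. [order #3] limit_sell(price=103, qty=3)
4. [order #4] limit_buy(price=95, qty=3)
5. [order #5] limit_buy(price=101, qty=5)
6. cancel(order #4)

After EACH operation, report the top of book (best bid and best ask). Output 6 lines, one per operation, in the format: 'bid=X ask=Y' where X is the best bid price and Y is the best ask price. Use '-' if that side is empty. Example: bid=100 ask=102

After op 1 [order #1] limit_buy(price=105, qty=3): fills=none; bids=[#1:3@105] asks=[-]
After op 2 [order #2] market_sell(qty=6): fills=#1x#2:3@105; bids=[-] asks=[-]
After op 3 [order #3] limit_sell(price=103, qty=3): fills=none; bids=[-] asks=[#3:3@103]
After op 4 [order #4] limit_buy(price=95, qty=3): fills=none; bids=[#4:3@95] asks=[#3:3@103]
After op 5 [order #5] limit_buy(price=101, qty=5): fills=none; bids=[#5:5@101 #4:3@95] asks=[#3:3@103]
After op 6 cancel(order #4): fills=none; bids=[#5:5@101] asks=[#3:3@103]

Answer: bid=105 ask=-
bid=- ask=-
bid=- ask=103
bid=95 ask=103
bid=101 ask=103
bid=101 ask=103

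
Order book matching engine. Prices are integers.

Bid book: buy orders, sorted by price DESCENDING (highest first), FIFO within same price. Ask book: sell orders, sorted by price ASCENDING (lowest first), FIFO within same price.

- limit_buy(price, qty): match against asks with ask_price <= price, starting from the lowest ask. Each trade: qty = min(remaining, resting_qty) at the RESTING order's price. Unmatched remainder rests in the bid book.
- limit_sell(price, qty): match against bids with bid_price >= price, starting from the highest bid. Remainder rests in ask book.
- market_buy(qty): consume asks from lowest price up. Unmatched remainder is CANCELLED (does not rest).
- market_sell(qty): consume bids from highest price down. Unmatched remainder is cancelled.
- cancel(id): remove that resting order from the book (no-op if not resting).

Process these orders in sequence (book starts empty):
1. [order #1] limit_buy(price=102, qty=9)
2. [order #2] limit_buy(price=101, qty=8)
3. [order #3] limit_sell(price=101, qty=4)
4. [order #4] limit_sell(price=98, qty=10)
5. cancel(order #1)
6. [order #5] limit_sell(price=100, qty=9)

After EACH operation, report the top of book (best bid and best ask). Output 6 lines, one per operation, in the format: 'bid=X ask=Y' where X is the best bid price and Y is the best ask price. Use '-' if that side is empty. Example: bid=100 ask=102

Answer: bid=102 ask=-
bid=102 ask=-
bid=102 ask=-
bid=101 ask=-
bid=101 ask=-
bid=- ask=100

Derivation:
After op 1 [order #1] limit_buy(price=102, qty=9): fills=none; bids=[#1:9@102] asks=[-]
After op 2 [order #2] limit_buy(price=101, qty=8): fills=none; bids=[#1:9@102 #2:8@101] asks=[-]
After op 3 [order #3] limit_sell(price=101, qty=4): fills=#1x#3:4@102; bids=[#1:5@102 #2:8@101] asks=[-]
After op 4 [order #4] limit_sell(price=98, qty=10): fills=#1x#4:5@102 #2x#4:5@101; bids=[#2:3@101] asks=[-]
After op 5 cancel(order #1): fills=none; bids=[#2:3@101] asks=[-]
After op 6 [order #5] limit_sell(price=100, qty=9): fills=#2x#5:3@101; bids=[-] asks=[#5:6@100]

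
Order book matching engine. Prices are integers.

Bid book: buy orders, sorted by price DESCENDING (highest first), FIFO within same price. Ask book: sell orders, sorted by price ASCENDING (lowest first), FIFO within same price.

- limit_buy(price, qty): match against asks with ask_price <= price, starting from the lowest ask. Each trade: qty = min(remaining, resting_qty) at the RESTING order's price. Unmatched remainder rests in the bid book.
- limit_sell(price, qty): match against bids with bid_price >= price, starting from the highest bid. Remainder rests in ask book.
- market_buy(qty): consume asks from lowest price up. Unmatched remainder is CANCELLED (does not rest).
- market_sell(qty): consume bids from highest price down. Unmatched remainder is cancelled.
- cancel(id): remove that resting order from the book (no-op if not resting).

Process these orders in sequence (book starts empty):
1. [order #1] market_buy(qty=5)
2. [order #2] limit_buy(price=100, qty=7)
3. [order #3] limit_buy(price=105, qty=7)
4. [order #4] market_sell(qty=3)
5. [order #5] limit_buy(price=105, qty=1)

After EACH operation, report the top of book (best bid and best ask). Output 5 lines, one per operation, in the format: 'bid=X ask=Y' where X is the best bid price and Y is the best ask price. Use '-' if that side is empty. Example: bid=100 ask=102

After op 1 [order #1] market_buy(qty=5): fills=none; bids=[-] asks=[-]
After op 2 [order #2] limit_buy(price=100, qty=7): fills=none; bids=[#2:7@100] asks=[-]
After op 3 [order #3] limit_buy(price=105, qty=7): fills=none; bids=[#3:7@105 #2:7@100] asks=[-]
After op 4 [order #4] market_sell(qty=3): fills=#3x#4:3@105; bids=[#3:4@105 #2:7@100] asks=[-]
After op 5 [order #5] limit_buy(price=105, qty=1): fills=none; bids=[#3:4@105 #5:1@105 #2:7@100] asks=[-]

Answer: bid=- ask=-
bid=100 ask=-
bid=105 ask=-
bid=105 ask=-
bid=105 ask=-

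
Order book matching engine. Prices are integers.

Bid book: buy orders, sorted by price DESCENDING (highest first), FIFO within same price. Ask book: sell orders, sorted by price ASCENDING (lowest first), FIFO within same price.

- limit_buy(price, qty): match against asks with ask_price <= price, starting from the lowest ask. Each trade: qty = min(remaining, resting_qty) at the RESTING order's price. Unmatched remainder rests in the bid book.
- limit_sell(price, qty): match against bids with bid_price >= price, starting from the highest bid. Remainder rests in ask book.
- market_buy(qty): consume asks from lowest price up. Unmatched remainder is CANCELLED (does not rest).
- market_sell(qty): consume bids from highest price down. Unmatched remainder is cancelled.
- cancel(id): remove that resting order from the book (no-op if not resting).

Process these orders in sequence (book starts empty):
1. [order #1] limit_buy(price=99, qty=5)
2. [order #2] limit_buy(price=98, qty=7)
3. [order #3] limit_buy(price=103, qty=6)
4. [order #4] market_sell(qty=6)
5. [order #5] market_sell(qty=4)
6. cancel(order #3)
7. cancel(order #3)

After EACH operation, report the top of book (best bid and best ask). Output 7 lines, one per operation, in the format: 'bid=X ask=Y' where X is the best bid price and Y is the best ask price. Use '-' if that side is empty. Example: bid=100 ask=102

Answer: bid=99 ask=-
bid=99 ask=-
bid=103 ask=-
bid=99 ask=-
bid=99 ask=-
bid=99 ask=-
bid=99 ask=-

Derivation:
After op 1 [order #1] limit_buy(price=99, qty=5): fills=none; bids=[#1:5@99] asks=[-]
After op 2 [order #2] limit_buy(price=98, qty=7): fills=none; bids=[#1:5@99 #2:7@98] asks=[-]
After op 3 [order #3] limit_buy(price=103, qty=6): fills=none; bids=[#3:6@103 #1:5@99 #2:7@98] asks=[-]
After op 4 [order #4] market_sell(qty=6): fills=#3x#4:6@103; bids=[#1:5@99 #2:7@98] asks=[-]
After op 5 [order #5] market_sell(qty=4): fills=#1x#5:4@99; bids=[#1:1@99 #2:7@98] asks=[-]
After op 6 cancel(order #3): fills=none; bids=[#1:1@99 #2:7@98] asks=[-]
After op 7 cancel(order #3): fills=none; bids=[#1:1@99 #2:7@98] asks=[-]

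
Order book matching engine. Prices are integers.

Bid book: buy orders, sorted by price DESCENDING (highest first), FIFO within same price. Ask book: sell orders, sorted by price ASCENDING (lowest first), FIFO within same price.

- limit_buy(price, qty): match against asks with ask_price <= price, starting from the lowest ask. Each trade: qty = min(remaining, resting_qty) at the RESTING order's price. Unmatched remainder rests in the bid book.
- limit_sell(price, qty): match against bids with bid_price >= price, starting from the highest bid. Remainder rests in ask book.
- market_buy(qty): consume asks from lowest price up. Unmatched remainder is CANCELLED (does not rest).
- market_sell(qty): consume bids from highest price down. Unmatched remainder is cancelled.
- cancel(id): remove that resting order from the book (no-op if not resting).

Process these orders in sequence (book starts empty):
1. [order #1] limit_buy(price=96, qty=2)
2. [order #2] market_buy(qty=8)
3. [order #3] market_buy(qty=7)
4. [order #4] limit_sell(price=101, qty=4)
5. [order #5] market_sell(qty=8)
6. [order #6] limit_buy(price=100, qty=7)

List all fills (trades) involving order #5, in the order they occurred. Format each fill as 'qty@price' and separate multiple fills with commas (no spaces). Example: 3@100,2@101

After op 1 [order #1] limit_buy(price=96, qty=2): fills=none; bids=[#1:2@96] asks=[-]
After op 2 [order #2] market_buy(qty=8): fills=none; bids=[#1:2@96] asks=[-]
After op 3 [order #3] market_buy(qty=7): fills=none; bids=[#1:2@96] asks=[-]
After op 4 [order #4] limit_sell(price=101, qty=4): fills=none; bids=[#1:2@96] asks=[#4:4@101]
After op 5 [order #5] market_sell(qty=8): fills=#1x#5:2@96; bids=[-] asks=[#4:4@101]
After op 6 [order #6] limit_buy(price=100, qty=7): fills=none; bids=[#6:7@100] asks=[#4:4@101]

Answer: 2@96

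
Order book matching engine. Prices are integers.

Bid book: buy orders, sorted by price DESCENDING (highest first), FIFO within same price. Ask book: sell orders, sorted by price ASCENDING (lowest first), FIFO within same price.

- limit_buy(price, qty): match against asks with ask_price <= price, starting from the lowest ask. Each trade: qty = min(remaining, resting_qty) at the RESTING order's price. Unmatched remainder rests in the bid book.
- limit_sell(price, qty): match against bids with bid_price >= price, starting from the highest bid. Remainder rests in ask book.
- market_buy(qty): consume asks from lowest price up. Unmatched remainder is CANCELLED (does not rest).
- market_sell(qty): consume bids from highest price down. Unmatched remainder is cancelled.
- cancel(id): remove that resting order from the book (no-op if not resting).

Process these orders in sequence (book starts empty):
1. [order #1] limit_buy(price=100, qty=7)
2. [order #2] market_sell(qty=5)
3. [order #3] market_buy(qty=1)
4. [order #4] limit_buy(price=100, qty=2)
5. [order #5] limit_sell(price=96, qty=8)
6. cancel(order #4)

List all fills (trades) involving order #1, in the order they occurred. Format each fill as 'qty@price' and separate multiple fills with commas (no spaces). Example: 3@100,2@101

Answer: 5@100,2@100

Derivation:
After op 1 [order #1] limit_buy(price=100, qty=7): fills=none; bids=[#1:7@100] asks=[-]
After op 2 [order #2] market_sell(qty=5): fills=#1x#2:5@100; bids=[#1:2@100] asks=[-]
After op 3 [order #3] market_buy(qty=1): fills=none; bids=[#1:2@100] asks=[-]
After op 4 [order #4] limit_buy(price=100, qty=2): fills=none; bids=[#1:2@100 #4:2@100] asks=[-]
After op 5 [order #5] limit_sell(price=96, qty=8): fills=#1x#5:2@100 #4x#5:2@100; bids=[-] asks=[#5:4@96]
After op 6 cancel(order #4): fills=none; bids=[-] asks=[#5:4@96]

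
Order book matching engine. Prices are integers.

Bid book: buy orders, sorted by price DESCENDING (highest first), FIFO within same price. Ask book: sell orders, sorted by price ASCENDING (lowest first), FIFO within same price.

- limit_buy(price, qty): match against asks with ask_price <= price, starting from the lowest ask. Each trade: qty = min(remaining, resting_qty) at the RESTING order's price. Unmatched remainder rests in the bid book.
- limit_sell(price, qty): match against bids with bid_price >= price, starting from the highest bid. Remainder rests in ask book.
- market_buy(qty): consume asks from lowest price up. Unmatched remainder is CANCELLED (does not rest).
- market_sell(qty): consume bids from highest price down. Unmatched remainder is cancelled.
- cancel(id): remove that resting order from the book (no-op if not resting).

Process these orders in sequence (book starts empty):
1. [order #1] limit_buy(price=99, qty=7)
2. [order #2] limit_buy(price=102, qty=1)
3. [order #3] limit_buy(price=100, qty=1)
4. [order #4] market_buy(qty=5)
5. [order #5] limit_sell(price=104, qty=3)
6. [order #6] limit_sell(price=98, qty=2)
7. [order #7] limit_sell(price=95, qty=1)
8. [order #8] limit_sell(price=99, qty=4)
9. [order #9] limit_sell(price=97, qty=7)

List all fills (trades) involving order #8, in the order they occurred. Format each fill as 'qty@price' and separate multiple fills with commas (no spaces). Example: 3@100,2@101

Answer: 4@99

Derivation:
After op 1 [order #1] limit_buy(price=99, qty=7): fills=none; bids=[#1:7@99] asks=[-]
After op 2 [order #2] limit_buy(price=102, qty=1): fills=none; bids=[#2:1@102 #1:7@99] asks=[-]
After op 3 [order #3] limit_buy(price=100, qty=1): fills=none; bids=[#2:1@102 #3:1@100 #1:7@99] asks=[-]
After op 4 [order #4] market_buy(qty=5): fills=none; bids=[#2:1@102 #3:1@100 #1:7@99] asks=[-]
After op 5 [order #5] limit_sell(price=104, qty=3): fills=none; bids=[#2:1@102 #3:1@100 #1:7@99] asks=[#5:3@104]
After op 6 [order #6] limit_sell(price=98, qty=2): fills=#2x#6:1@102 #3x#6:1@100; bids=[#1:7@99] asks=[#5:3@104]
After op 7 [order #7] limit_sell(price=95, qty=1): fills=#1x#7:1@99; bids=[#1:6@99] asks=[#5:3@104]
After op 8 [order #8] limit_sell(price=99, qty=4): fills=#1x#8:4@99; bids=[#1:2@99] asks=[#5:3@104]
After op 9 [order #9] limit_sell(price=97, qty=7): fills=#1x#9:2@99; bids=[-] asks=[#9:5@97 #5:3@104]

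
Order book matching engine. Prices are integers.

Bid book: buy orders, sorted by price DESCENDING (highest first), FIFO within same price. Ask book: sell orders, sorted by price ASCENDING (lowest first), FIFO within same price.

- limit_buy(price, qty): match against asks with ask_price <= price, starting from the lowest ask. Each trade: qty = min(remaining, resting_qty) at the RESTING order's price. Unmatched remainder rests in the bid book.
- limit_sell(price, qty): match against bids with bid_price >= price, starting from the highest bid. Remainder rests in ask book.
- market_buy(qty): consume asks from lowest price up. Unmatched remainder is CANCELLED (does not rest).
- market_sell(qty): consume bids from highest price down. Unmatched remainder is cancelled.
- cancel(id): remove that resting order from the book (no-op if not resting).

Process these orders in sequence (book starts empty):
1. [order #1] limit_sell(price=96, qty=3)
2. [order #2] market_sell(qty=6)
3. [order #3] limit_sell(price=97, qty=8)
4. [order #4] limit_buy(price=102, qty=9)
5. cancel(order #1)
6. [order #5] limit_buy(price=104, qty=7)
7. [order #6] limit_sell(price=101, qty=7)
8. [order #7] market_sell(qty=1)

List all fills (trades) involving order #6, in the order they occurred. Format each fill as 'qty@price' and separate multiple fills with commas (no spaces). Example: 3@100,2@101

Answer: 5@104

Derivation:
After op 1 [order #1] limit_sell(price=96, qty=3): fills=none; bids=[-] asks=[#1:3@96]
After op 2 [order #2] market_sell(qty=6): fills=none; bids=[-] asks=[#1:3@96]
After op 3 [order #3] limit_sell(price=97, qty=8): fills=none; bids=[-] asks=[#1:3@96 #3:8@97]
After op 4 [order #4] limit_buy(price=102, qty=9): fills=#4x#1:3@96 #4x#3:6@97; bids=[-] asks=[#3:2@97]
After op 5 cancel(order #1): fills=none; bids=[-] asks=[#3:2@97]
After op 6 [order #5] limit_buy(price=104, qty=7): fills=#5x#3:2@97; bids=[#5:5@104] asks=[-]
After op 7 [order #6] limit_sell(price=101, qty=7): fills=#5x#6:5@104; bids=[-] asks=[#6:2@101]
After op 8 [order #7] market_sell(qty=1): fills=none; bids=[-] asks=[#6:2@101]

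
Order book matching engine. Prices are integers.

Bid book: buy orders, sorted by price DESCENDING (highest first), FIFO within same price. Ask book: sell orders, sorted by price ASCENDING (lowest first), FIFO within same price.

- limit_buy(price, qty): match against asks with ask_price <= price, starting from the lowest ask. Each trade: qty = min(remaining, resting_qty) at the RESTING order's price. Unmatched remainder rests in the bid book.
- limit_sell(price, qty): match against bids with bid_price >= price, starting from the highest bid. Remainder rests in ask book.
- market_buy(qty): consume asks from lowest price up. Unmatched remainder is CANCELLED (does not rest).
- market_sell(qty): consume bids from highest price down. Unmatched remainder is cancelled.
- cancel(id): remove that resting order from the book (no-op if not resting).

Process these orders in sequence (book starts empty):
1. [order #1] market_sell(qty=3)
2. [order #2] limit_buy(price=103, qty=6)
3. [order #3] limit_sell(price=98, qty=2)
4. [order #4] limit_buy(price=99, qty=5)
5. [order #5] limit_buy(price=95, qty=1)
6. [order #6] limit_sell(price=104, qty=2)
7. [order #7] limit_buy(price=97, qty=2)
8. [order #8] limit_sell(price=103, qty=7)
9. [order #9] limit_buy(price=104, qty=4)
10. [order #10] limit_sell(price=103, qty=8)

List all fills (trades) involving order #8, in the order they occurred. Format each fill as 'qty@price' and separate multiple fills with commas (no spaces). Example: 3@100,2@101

Answer: 4@103,3@103

Derivation:
After op 1 [order #1] market_sell(qty=3): fills=none; bids=[-] asks=[-]
After op 2 [order #2] limit_buy(price=103, qty=6): fills=none; bids=[#2:6@103] asks=[-]
After op 3 [order #3] limit_sell(price=98, qty=2): fills=#2x#3:2@103; bids=[#2:4@103] asks=[-]
After op 4 [order #4] limit_buy(price=99, qty=5): fills=none; bids=[#2:4@103 #4:5@99] asks=[-]
After op 5 [order #5] limit_buy(price=95, qty=1): fills=none; bids=[#2:4@103 #4:5@99 #5:1@95] asks=[-]
After op 6 [order #6] limit_sell(price=104, qty=2): fills=none; bids=[#2:4@103 #4:5@99 #5:1@95] asks=[#6:2@104]
After op 7 [order #7] limit_buy(price=97, qty=2): fills=none; bids=[#2:4@103 #4:5@99 #7:2@97 #5:1@95] asks=[#6:2@104]
After op 8 [order #8] limit_sell(price=103, qty=7): fills=#2x#8:4@103; bids=[#4:5@99 #7:2@97 #5:1@95] asks=[#8:3@103 #6:2@104]
After op 9 [order #9] limit_buy(price=104, qty=4): fills=#9x#8:3@103 #9x#6:1@104; bids=[#4:5@99 #7:2@97 #5:1@95] asks=[#6:1@104]
After op 10 [order #10] limit_sell(price=103, qty=8): fills=none; bids=[#4:5@99 #7:2@97 #5:1@95] asks=[#10:8@103 #6:1@104]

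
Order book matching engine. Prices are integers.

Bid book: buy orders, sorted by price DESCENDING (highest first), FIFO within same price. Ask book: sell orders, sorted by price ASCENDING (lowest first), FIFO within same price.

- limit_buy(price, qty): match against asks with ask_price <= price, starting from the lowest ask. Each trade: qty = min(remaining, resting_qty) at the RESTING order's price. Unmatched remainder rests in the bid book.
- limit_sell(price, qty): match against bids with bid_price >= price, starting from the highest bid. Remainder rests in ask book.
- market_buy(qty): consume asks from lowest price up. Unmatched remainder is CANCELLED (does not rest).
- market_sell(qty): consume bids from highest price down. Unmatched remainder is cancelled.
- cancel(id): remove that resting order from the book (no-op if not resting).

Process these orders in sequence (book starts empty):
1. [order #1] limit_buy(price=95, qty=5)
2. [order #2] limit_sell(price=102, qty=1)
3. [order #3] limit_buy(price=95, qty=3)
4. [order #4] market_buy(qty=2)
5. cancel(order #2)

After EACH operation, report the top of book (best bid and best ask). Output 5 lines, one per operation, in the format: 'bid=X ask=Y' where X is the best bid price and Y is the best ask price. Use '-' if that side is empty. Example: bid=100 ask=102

After op 1 [order #1] limit_buy(price=95, qty=5): fills=none; bids=[#1:5@95] asks=[-]
After op 2 [order #2] limit_sell(price=102, qty=1): fills=none; bids=[#1:5@95] asks=[#2:1@102]
After op 3 [order #3] limit_buy(price=95, qty=3): fills=none; bids=[#1:5@95 #3:3@95] asks=[#2:1@102]
After op 4 [order #4] market_buy(qty=2): fills=#4x#2:1@102; bids=[#1:5@95 #3:3@95] asks=[-]
After op 5 cancel(order #2): fills=none; bids=[#1:5@95 #3:3@95] asks=[-]

Answer: bid=95 ask=-
bid=95 ask=102
bid=95 ask=102
bid=95 ask=-
bid=95 ask=-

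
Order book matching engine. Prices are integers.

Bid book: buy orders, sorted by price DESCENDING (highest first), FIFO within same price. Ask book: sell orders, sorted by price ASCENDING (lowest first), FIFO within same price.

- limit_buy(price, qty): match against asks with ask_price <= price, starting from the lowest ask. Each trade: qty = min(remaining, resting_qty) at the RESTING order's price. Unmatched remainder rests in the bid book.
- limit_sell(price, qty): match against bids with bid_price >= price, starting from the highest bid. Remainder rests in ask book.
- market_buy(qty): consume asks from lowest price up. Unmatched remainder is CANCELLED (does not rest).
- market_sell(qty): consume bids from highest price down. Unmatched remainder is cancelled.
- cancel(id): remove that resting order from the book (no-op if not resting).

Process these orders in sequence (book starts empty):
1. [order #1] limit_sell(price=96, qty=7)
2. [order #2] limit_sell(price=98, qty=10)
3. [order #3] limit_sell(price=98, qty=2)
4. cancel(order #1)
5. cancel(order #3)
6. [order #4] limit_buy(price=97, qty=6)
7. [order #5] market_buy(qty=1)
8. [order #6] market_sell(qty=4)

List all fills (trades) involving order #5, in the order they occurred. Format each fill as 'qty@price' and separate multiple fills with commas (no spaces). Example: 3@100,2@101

After op 1 [order #1] limit_sell(price=96, qty=7): fills=none; bids=[-] asks=[#1:7@96]
After op 2 [order #2] limit_sell(price=98, qty=10): fills=none; bids=[-] asks=[#1:7@96 #2:10@98]
After op 3 [order #3] limit_sell(price=98, qty=2): fills=none; bids=[-] asks=[#1:7@96 #2:10@98 #3:2@98]
After op 4 cancel(order #1): fills=none; bids=[-] asks=[#2:10@98 #3:2@98]
After op 5 cancel(order #3): fills=none; bids=[-] asks=[#2:10@98]
After op 6 [order #4] limit_buy(price=97, qty=6): fills=none; bids=[#4:6@97] asks=[#2:10@98]
After op 7 [order #5] market_buy(qty=1): fills=#5x#2:1@98; bids=[#4:6@97] asks=[#2:9@98]
After op 8 [order #6] market_sell(qty=4): fills=#4x#6:4@97; bids=[#4:2@97] asks=[#2:9@98]

Answer: 1@98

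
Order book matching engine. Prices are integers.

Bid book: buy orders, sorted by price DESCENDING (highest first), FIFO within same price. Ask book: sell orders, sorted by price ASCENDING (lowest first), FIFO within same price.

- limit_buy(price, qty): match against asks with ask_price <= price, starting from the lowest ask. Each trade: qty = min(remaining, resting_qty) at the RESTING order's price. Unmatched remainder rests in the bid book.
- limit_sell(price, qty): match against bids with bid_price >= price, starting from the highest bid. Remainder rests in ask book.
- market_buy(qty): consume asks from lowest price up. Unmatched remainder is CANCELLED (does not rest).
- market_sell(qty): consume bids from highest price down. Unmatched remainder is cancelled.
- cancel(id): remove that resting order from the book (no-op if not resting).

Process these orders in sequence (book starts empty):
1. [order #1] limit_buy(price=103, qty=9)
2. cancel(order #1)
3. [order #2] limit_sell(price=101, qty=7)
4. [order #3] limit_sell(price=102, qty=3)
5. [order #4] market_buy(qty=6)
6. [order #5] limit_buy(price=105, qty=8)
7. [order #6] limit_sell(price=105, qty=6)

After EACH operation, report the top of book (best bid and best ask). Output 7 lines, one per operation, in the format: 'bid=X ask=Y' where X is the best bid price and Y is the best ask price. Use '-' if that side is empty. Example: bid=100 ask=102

After op 1 [order #1] limit_buy(price=103, qty=9): fills=none; bids=[#1:9@103] asks=[-]
After op 2 cancel(order #1): fills=none; bids=[-] asks=[-]
After op 3 [order #2] limit_sell(price=101, qty=7): fills=none; bids=[-] asks=[#2:7@101]
After op 4 [order #3] limit_sell(price=102, qty=3): fills=none; bids=[-] asks=[#2:7@101 #3:3@102]
After op 5 [order #4] market_buy(qty=6): fills=#4x#2:6@101; bids=[-] asks=[#2:1@101 #3:3@102]
After op 6 [order #5] limit_buy(price=105, qty=8): fills=#5x#2:1@101 #5x#3:3@102; bids=[#5:4@105] asks=[-]
After op 7 [order #6] limit_sell(price=105, qty=6): fills=#5x#6:4@105; bids=[-] asks=[#6:2@105]

Answer: bid=103 ask=-
bid=- ask=-
bid=- ask=101
bid=- ask=101
bid=- ask=101
bid=105 ask=-
bid=- ask=105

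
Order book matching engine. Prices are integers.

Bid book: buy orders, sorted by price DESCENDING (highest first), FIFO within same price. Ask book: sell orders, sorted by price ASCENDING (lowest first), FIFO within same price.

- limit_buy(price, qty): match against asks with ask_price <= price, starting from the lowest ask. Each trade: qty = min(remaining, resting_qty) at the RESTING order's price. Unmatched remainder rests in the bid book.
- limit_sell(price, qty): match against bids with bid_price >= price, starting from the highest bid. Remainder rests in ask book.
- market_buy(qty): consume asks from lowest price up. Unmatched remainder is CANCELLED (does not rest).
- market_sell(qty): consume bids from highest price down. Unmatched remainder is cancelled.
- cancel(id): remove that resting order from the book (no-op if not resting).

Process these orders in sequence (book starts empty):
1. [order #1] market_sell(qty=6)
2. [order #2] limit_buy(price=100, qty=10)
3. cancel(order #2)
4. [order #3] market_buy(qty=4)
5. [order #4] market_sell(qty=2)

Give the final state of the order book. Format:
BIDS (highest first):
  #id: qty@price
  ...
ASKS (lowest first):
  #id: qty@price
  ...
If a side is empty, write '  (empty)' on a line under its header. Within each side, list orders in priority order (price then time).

After op 1 [order #1] market_sell(qty=6): fills=none; bids=[-] asks=[-]
After op 2 [order #2] limit_buy(price=100, qty=10): fills=none; bids=[#2:10@100] asks=[-]
After op 3 cancel(order #2): fills=none; bids=[-] asks=[-]
After op 4 [order #3] market_buy(qty=4): fills=none; bids=[-] asks=[-]
After op 5 [order #4] market_sell(qty=2): fills=none; bids=[-] asks=[-]

Answer: BIDS (highest first):
  (empty)
ASKS (lowest first):
  (empty)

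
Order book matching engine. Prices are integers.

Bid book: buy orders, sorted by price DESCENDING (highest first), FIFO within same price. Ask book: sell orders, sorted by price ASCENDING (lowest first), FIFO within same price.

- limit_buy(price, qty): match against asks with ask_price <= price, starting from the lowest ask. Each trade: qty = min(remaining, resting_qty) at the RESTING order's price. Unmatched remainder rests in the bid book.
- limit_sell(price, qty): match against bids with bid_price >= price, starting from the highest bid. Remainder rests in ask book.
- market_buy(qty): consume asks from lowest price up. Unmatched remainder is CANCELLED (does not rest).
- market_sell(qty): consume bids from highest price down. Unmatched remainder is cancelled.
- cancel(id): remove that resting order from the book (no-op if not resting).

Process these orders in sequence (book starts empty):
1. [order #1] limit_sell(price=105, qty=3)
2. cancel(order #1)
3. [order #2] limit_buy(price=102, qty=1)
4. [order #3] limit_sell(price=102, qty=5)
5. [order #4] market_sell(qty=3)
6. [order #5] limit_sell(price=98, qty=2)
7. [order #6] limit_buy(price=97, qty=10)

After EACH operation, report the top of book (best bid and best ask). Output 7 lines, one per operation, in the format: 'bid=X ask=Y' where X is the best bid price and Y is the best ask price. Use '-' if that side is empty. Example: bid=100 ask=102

After op 1 [order #1] limit_sell(price=105, qty=3): fills=none; bids=[-] asks=[#1:3@105]
After op 2 cancel(order #1): fills=none; bids=[-] asks=[-]
After op 3 [order #2] limit_buy(price=102, qty=1): fills=none; bids=[#2:1@102] asks=[-]
After op 4 [order #3] limit_sell(price=102, qty=5): fills=#2x#3:1@102; bids=[-] asks=[#3:4@102]
After op 5 [order #4] market_sell(qty=3): fills=none; bids=[-] asks=[#3:4@102]
After op 6 [order #5] limit_sell(price=98, qty=2): fills=none; bids=[-] asks=[#5:2@98 #3:4@102]
After op 7 [order #6] limit_buy(price=97, qty=10): fills=none; bids=[#6:10@97] asks=[#5:2@98 #3:4@102]

Answer: bid=- ask=105
bid=- ask=-
bid=102 ask=-
bid=- ask=102
bid=- ask=102
bid=- ask=98
bid=97 ask=98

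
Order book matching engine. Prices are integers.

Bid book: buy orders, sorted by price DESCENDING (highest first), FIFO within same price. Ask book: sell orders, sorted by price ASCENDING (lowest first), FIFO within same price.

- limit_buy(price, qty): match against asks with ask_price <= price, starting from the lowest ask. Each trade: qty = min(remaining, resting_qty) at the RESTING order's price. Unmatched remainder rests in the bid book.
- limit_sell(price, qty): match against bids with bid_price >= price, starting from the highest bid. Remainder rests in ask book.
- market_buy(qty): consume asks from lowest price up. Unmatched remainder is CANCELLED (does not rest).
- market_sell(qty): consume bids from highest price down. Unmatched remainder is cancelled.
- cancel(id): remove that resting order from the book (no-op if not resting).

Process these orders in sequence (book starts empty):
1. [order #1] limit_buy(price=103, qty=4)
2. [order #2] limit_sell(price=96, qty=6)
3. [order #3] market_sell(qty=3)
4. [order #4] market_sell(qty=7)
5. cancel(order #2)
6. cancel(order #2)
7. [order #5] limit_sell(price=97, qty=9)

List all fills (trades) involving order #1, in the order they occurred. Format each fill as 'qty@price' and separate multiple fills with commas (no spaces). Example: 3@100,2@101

Answer: 4@103

Derivation:
After op 1 [order #1] limit_buy(price=103, qty=4): fills=none; bids=[#1:4@103] asks=[-]
After op 2 [order #2] limit_sell(price=96, qty=6): fills=#1x#2:4@103; bids=[-] asks=[#2:2@96]
After op 3 [order #3] market_sell(qty=3): fills=none; bids=[-] asks=[#2:2@96]
After op 4 [order #4] market_sell(qty=7): fills=none; bids=[-] asks=[#2:2@96]
After op 5 cancel(order #2): fills=none; bids=[-] asks=[-]
After op 6 cancel(order #2): fills=none; bids=[-] asks=[-]
After op 7 [order #5] limit_sell(price=97, qty=9): fills=none; bids=[-] asks=[#5:9@97]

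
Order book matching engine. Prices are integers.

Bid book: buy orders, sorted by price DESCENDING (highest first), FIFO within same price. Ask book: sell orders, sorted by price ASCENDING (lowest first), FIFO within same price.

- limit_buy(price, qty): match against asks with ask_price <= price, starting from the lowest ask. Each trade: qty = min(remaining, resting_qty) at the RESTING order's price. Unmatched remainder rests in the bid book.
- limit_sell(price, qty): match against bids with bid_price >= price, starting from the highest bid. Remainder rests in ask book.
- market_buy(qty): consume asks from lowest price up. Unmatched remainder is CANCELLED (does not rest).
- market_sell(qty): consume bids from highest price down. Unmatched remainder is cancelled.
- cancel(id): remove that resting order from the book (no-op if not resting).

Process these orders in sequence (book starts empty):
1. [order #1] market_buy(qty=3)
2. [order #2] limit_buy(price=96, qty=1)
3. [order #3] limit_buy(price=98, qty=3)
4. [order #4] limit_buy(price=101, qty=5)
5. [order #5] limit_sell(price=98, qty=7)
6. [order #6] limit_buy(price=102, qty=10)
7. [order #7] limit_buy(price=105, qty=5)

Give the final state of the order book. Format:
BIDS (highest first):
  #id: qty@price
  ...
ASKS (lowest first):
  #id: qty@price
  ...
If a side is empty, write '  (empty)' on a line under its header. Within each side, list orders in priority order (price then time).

Answer: BIDS (highest first):
  #7: 5@105
  #6: 10@102
  #3: 1@98
  #2: 1@96
ASKS (lowest first):
  (empty)

Derivation:
After op 1 [order #1] market_buy(qty=3): fills=none; bids=[-] asks=[-]
After op 2 [order #2] limit_buy(price=96, qty=1): fills=none; bids=[#2:1@96] asks=[-]
After op 3 [order #3] limit_buy(price=98, qty=3): fills=none; bids=[#3:3@98 #2:1@96] asks=[-]
After op 4 [order #4] limit_buy(price=101, qty=5): fills=none; bids=[#4:5@101 #3:3@98 #2:1@96] asks=[-]
After op 5 [order #5] limit_sell(price=98, qty=7): fills=#4x#5:5@101 #3x#5:2@98; bids=[#3:1@98 #2:1@96] asks=[-]
After op 6 [order #6] limit_buy(price=102, qty=10): fills=none; bids=[#6:10@102 #3:1@98 #2:1@96] asks=[-]
After op 7 [order #7] limit_buy(price=105, qty=5): fills=none; bids=[#7:5@105 #6:10@102 #3:1@98 #2:1@96] asks=[-]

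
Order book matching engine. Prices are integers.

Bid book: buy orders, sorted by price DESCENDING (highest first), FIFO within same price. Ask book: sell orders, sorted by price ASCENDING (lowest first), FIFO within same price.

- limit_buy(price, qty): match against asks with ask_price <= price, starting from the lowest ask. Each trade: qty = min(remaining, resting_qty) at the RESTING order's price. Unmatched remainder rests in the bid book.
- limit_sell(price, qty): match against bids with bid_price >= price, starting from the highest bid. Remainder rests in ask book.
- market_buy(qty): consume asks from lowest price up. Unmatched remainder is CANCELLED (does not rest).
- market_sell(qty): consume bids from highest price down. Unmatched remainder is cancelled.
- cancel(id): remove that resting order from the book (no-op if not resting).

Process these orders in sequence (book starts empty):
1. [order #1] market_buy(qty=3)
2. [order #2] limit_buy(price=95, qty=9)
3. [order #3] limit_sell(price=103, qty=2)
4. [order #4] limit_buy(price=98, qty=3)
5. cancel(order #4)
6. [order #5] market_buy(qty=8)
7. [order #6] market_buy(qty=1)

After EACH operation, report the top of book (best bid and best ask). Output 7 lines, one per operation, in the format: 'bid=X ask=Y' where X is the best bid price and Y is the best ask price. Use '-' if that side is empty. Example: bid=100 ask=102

Answer: bid=- ask=-
bid=95 ask=-
bid=95 ask=103
bid=98 ask=103
bid=95 ask=103
bid=95 ask=-
bid=95 ask=-

Derivation:
After op 1 [order #1] market_buy(qty=3): fills=none; bids=[-] asks=[-]
After op 2 [order #2] limit_buy(price=95, qty=9): fills=none; bids=[#2:9@95] asks=[-]
After op 3 [order #3] limit_sell(price=103, qty=2): fills=none; bids=[#2:9@95] asks=[#3:2@103]
After op 4 [order #4] limit_buy(price=98, qty=3): fills=none; bids=[#4:3@98 #2:9@95] asks=[#3:2@103]
After op 5 cancel(order #4): fills=none; bids=[#2:9@95] asks=[#3:2@103]
After op 6 [order #5] market_buy(qty=8): fills=#5x#3:2@103; bids=[#2:9@95] asks=[-]
After op 7 [order #6] market_buy(qty=1): fills=none; bids=[#2:9@95] asks=[-]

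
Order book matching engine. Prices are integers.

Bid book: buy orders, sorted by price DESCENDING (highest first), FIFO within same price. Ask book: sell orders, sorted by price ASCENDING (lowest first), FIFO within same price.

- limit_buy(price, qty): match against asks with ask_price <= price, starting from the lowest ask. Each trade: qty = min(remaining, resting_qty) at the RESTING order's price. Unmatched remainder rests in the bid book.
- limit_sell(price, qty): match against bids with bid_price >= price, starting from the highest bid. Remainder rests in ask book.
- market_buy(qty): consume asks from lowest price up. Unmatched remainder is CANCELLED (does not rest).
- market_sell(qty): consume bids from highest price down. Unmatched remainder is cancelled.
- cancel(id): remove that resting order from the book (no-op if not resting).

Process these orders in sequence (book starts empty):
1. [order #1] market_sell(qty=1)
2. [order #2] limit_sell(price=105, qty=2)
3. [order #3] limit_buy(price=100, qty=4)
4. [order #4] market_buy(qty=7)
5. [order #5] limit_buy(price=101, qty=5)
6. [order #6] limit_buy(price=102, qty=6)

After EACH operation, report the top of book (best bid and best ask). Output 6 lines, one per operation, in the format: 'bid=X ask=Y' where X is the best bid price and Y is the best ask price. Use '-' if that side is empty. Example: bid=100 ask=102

Answer: bid=- ask=-
bid=- ask=105
bid=100 ask=105
bid=100 ask=-
bid=101 ask=-
bid=102 ask=-

Derivation:
After op 1 [order #1] market_sell(qty=1): fills=none; bids=[-] asks=[-]
After op 2 [order #2] limit_sell(price=105, qty=2): fills=none; bids=[-] asks=[#2:2@105]
After op 3 [order #3] limit_buy(price=100, qty=4): fills=none; bids=[#3:4@100] asks=[#2:2@105]
After op 4 [order #4] market_buy(qty=7): fills=#4x#2:2@105; bids=[#3:4@100] asks=[-]
After op 5 [order #5] limit_buy(price=101, qty=5): fills=none; bids=[#5:5@101 #3:4@100] asks=[-]
After op 6 [order #6] limit_buy(price=102, qty=6): fills=none; bids=[#6:6@102 #5:5@101 #3:4@100] asks=[-]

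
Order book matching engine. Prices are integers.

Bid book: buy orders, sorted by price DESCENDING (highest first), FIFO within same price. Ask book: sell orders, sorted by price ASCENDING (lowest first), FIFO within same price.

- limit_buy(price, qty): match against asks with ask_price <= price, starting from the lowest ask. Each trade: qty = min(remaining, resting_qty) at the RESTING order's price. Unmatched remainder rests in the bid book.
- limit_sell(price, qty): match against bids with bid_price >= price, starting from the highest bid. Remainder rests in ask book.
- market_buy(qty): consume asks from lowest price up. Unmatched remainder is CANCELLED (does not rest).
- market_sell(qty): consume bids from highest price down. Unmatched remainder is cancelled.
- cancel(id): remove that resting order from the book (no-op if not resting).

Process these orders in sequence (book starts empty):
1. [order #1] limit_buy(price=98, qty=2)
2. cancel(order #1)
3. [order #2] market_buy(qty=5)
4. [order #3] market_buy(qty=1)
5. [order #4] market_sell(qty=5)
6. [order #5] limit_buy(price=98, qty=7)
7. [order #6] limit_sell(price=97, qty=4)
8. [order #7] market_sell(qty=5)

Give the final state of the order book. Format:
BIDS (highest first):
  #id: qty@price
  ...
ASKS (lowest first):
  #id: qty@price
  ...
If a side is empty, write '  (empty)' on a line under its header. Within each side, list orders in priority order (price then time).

Answer: BIDS (highest first):
  (empty)
ASKS (lowest first):
  (empty)

Derivation:
After op 1 [order #1] limit_buy(price=98, qty=2): fills=none; bids=[#1:2@98] asks=[-]
After op 2 cancel(order #1): fills=none; bids=[-] asks=[-]
After op 3 [order #2] market_buy(qty=5): fills=none; bids=[-] asks=[-]
After op 4 [order #3] market_buy(qty=1): fills=none; bids=[-] asks=[-]
After op 5 [order #4] market_sell(qty=5): fills=none; bids=[-] asks=[-]
After op 6 [order #5] limit_buy(price=98, qty=7): fills=none; bids=[#5:7@98] asks=[-]
After op 7 [order #6] limit_sell(price=97, qty=4): fills=#5x#6:4@98; bids=[#5:3@98] asks=[-]
After op 8 [order #7] market_sell(qty=5): fills=#5x#7:3@98; bids=[-] asks=[-]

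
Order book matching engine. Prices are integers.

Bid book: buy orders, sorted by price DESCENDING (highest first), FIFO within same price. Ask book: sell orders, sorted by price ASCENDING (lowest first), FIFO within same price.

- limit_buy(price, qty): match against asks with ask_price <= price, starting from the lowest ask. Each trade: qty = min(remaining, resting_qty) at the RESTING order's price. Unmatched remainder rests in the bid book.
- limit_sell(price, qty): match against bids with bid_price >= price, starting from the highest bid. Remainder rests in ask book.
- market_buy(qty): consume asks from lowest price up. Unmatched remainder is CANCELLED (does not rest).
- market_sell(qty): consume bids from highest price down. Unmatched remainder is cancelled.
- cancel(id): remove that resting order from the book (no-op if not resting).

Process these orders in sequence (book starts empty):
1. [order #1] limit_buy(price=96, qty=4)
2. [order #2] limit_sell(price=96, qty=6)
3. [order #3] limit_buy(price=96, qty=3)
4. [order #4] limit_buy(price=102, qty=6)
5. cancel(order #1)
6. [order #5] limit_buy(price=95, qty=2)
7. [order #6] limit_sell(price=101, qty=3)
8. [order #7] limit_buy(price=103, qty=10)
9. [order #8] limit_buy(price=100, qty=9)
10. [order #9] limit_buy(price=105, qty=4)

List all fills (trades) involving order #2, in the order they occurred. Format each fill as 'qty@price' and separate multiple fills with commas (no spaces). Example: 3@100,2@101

After op 1 [order #1] limit_buy(price=96, qty=4): fills=none; bids=[#1:4@96] asks=[-]
After op 2 [order #2] limit_sell(price=96, qty=6): fills=#1x#2:4@96; bids=[-] asks=[#2:2@96]
After op 3 [order #3] limit_buy(price=96, qty=3): fills=#3x#2:2@96; bids=[#3:1@96] asks=[-]
After op 4 [order #4] limit_buy(price=102, qty=6): fills=none; bids=[#4:6@102 #3:1@96] asks=[-]
After op 5 cancel(order #1): fills=none; bids=[#4:6@102 #3:1@96] asks=[-]
After op 6 [order #5] limit_buy(price=95, qty=2): fills=none; bids=[#4:6@102 #3:1@96 #5:2@95] asks=[-]
After op 7 [order #6] limit_sell(price=101, qty=3): fills=#4x#6:3@102; bids=[#4:3@102 #3:1@96 #5:2@95] asks=[-]
After op 8 [order #7] limit_buy(price=103, qty=10): fills=none; bids=[#7:10@103 #4:3@102 #3:1@96 #5:2@95] asks=[-]
After op 9 [order #8] limit_buy(price=100, qty=9): fills=none; bids=[#7:10@103 #4:3@102 #8:9@100 #3:1@96 #5:2@95] asks=[-]
After op 10 [order #9] limit_buy(price=105, qty=4): fills=none; bids=[#9:4@105 #7:10@103 #4:3@102 #8:9@100 #3:1@96 #5:2@95] asks=[-]

Answer: 4@96,2@96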